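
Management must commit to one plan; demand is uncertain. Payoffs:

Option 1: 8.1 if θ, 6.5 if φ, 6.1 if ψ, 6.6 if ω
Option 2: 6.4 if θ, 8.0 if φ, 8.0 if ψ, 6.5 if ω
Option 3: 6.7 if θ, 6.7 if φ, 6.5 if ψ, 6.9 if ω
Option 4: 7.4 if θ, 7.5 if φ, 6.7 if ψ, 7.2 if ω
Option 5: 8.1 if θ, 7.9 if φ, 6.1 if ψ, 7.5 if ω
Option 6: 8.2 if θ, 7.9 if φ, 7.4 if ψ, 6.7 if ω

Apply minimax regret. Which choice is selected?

Option 6

Column bests: θ=8.2, φ=8.0, ψ=8.0, ω=7.5.
Option 1 regrets: 0.1, 1.5, 1.9, 0.9 → max 1.9
Option 2 regrets: 1.8, 0.0, 0.0, 1.0 → max 1.8
Option 3 regrets: 1.5, 1.3, 1.5, 0.6 → max 1.5
Option 4 regrets: 0.8, 0.5, 1.3, 0.3 → max 1.3
Option 5 regrets: 0.1, 0.1, 1.9, 0.0 → max 1.9
Option 6 regrets: 0.0, 0.1, 0.6, 0.8 → max 0.8
Smallest max regret = 0.8 → Option 6.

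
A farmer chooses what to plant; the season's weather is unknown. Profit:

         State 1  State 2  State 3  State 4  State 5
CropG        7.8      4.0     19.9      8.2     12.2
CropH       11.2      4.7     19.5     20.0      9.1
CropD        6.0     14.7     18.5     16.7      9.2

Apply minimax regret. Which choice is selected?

CropD

Column bests: State 1=11.2, State 2=14.7, State 3=19.9, State 4=20.0, State 5=12.2.
CropG regrets: 3.4, 10.7, 0.0, 11.8, 0.0 → max 11.8
CropH regrets: 0.0, 10.0, 0.4, 0.0, 3.1 → max 10.0
CropD regrets: 5.2, 0.0, 1.4, 3.3, 3.0 → max 5.2
Smallest max regret = 5.2 → CropD.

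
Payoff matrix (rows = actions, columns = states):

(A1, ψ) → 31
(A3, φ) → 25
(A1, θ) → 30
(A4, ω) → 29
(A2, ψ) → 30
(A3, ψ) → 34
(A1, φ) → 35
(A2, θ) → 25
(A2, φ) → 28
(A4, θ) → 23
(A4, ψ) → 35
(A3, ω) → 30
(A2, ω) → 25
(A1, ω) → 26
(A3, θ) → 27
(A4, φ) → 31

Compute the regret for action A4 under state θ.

7

Best payoff under θ is 30.
Regret = 30 − 23 = 7.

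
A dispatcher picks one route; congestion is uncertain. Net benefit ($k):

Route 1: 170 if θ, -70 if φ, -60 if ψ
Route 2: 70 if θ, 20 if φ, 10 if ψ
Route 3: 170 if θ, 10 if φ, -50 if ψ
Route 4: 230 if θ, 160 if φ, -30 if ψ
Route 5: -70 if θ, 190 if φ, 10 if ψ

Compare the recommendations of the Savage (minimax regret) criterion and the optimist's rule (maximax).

Column bests: θ=230, φ=190, ψ=10.
Route 1 regrets: 60, 260, 70 → max 260
Route 2 regrets: 160, 170, 0 → max 170
Route 3 regrets: 60, 180, 60 → max 180
Route 4 regrets: 0, 30, 40 → max 40
Route 5 regrets: 300, 0, 0 → max 300
Smallest max regret = 40 → Route 4.
Row maxima: Route 1=170, Route 2=70, Route 3=170, Route 4=230, Route 5=190
Best best-case = 230 → Route 4.

minimax regret → Route 4; maximax → Route 4 (agree)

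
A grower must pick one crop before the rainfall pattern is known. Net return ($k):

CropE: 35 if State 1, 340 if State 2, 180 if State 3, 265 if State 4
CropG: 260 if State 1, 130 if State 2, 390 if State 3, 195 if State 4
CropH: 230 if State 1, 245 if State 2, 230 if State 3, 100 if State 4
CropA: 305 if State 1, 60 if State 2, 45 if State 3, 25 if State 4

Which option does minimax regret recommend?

Column bests: State 1=305, State 2=340, State 3=390, State 4=265.
CropE regrets: 270, 0, 210, 0 → max 270
CropG regrets: 45, 210, 0, 70 → max 210
CropH regrets: 75, 95, 160, 165 → max 165
CropA regrets: 0, 280, 345, 240 → max 345
Smallest max regret = 165 → CropH.

CropH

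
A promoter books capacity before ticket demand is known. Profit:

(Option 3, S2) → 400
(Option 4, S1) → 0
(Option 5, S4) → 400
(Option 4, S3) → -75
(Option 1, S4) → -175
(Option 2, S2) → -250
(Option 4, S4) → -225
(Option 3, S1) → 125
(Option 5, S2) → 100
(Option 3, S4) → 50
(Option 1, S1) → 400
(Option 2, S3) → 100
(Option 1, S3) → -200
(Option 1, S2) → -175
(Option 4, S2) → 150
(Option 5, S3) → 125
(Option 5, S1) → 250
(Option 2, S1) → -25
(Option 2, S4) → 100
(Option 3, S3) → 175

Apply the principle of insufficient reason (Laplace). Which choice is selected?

Row averages: Option 1=-37.5, Option 2=-18.75, Option 3=187.5, Option 4=-37.5, Option 5=218.75
Highest average = 218.75 → Option 5.

Option 5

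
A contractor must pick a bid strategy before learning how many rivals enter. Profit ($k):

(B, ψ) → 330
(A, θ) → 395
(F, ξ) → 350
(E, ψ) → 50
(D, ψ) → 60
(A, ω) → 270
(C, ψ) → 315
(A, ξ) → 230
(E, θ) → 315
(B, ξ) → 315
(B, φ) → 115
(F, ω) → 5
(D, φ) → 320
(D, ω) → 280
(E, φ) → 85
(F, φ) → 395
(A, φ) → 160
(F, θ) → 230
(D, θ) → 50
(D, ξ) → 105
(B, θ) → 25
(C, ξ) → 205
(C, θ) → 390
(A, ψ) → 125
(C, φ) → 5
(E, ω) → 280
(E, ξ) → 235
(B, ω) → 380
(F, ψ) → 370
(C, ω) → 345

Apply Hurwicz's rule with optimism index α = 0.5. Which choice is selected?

A

A: 0.5·395 + 0.5·125 = 260
B: 0.5·380 + 0.5·25 = 202.5
C: 0.5·390 + 0.5·5 = 197.5
D: 0.5·320 + 0.5·50 = 185
E: 0.5·315 + 0.5·50 = 182.5
F: 0.5·395 + 0.5·5 = 200
Highest Hurwicz score = 260 → A.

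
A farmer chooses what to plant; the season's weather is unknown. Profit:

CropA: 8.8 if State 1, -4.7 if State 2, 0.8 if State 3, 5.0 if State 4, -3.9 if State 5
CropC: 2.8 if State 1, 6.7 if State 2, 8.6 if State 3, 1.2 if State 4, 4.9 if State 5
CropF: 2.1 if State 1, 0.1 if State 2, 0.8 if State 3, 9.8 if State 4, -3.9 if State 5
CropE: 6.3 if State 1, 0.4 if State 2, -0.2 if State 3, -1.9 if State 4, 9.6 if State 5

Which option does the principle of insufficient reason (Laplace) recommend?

Row averages: CropA=1.2, CropC=4.84, CropF=1.78, CropE=2.84
Highest average = 4.84 → CropC.

CropC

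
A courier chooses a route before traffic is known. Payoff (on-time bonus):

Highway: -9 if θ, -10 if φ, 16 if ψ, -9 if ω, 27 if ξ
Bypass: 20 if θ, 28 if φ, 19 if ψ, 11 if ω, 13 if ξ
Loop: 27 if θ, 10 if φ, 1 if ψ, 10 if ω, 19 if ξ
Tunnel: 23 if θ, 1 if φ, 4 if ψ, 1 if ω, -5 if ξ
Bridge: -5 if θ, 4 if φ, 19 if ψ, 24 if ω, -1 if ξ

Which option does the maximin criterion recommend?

Bypass

Row minima: Highway=-10, Bypass=11, Loop=1, Tunnel=-5, Bridge=-5
Best worst-case = 11 → Bypass.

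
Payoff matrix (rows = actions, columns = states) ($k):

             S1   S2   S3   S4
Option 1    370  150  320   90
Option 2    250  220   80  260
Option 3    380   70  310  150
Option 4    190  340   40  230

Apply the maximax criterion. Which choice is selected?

Row maxima: Option 1=370, Option 2=260, Option 3=380, Option 4=340
Best best-case = 380 → Option 3.

Option 3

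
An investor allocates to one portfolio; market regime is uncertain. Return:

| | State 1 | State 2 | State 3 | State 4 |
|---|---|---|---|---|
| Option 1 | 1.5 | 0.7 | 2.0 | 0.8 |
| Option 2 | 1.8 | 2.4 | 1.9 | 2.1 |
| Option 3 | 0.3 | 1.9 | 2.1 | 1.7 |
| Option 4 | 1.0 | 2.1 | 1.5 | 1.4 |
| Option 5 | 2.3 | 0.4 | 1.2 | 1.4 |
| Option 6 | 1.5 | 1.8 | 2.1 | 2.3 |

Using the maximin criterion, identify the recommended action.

Row minima: Option 1=0.7, Option 2=1.8, Option 3=0.3, Option 4=1.0, Option 5=0.4, Option 6=1.5
Best worst-case = 1.8 → Option 2.

Option 2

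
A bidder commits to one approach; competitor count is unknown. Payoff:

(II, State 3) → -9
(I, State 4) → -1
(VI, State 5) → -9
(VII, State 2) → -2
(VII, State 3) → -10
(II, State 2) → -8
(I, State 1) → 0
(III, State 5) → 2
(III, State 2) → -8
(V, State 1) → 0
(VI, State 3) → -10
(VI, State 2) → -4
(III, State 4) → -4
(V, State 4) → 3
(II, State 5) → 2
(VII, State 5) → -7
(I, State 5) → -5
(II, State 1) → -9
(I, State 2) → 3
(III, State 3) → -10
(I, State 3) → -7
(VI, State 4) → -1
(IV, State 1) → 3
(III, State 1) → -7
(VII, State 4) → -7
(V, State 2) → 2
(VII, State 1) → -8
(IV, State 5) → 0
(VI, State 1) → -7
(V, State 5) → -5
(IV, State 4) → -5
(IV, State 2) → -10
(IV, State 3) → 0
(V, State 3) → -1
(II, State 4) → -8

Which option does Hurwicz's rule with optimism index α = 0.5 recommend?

I: 0.5·3 + 0.5·(-7) = -2
II: 0.5·2 + 0.5·(-9) = -3.5
III: 0.5·2 + 0.5·(-10) = -4
IV: 0.5·3 + 0.5·(-10) = -3.5
V: 0.5·3 + 0.5·(-5) = -1
VI: 0.5·(-1) + 0.5·(-10) = -5.5
VII: 0.5·(-2) + 0.5·(-10) = -6
Highest Hurwicz score = -1 → V.

V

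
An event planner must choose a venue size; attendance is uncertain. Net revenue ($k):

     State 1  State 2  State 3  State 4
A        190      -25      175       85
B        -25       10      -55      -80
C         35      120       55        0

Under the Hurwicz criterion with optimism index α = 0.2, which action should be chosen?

A: 0.2·190 + 0.8·(-25) = 18
B: 0.2·10 + 0.8·(-80) = -62
C: 0.2·120 + 0.8·0 = 24
Highest Hurwicz score = 24 → C.

C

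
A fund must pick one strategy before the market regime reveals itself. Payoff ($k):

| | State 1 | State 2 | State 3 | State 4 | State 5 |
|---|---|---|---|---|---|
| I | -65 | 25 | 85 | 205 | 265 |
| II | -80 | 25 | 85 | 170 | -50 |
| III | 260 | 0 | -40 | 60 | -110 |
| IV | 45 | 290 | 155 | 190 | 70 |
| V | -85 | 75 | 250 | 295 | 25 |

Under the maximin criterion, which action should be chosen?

IV

Row minima: I=-65, II=-80, III=-110, IV=45, V=-85
Best worst-case = 45 → IV.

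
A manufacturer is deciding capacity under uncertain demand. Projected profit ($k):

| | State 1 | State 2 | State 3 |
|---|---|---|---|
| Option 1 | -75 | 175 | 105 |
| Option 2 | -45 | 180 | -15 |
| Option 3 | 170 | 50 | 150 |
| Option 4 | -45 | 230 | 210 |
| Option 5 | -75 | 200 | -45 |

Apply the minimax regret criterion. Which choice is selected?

Column bests: State 1=170, State 2=230, State 3=210.
Option 1 regrets: 245, 55, 105 → max 245
Option 2 regrets: 215, 50, 225 → max 225
Option 3 regrets: 0, 180, 60 → max 180
Option 4 regrets: 215, 0, 0 → max 215
Option 5 regrets: 245, 30, 255 → max 255
Smallest max regret = 180 → Option 3.

Option 3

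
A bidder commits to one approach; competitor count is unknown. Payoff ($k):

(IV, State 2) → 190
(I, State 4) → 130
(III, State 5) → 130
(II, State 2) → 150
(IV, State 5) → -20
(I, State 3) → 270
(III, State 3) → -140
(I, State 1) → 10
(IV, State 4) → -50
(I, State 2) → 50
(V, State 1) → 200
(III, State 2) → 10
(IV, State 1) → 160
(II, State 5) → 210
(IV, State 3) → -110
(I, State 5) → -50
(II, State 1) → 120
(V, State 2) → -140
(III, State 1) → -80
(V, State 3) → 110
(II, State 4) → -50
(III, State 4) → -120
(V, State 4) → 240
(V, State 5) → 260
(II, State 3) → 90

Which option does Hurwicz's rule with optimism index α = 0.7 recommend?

I

I: 0.7·270 + 0.3·(-50) = 174
II: 0.7·210 + 0.3·(-50) = 132
III: 0.7·130 + 0.3·(-140) = 49
IV: 0.7·190 + 0.3·(-110) = 100
V: 0.7·260 + 0.3·(-140) = 140
Highest Hurwicz score = 174 → I.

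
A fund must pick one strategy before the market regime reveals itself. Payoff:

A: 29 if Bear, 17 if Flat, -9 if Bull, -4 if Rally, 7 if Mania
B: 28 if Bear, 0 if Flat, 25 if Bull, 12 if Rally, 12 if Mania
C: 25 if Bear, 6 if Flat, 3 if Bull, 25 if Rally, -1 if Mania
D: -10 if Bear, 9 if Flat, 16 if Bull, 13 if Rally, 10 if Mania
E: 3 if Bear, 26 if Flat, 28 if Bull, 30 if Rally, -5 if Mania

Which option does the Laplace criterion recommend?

Row averages: A=8, B=15.4, C=11.6, D=7.6, E=16.4
Highest average = 16.4 → E.

E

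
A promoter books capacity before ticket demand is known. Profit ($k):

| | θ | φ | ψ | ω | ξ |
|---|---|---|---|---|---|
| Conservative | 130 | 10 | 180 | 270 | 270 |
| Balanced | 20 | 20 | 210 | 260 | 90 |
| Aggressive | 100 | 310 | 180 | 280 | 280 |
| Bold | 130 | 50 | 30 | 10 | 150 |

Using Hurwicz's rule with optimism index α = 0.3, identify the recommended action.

Conservative: 0.3·270 + 0.7·10 = 88
Balanced: 0.3·260 + 0.7·20 = 92
Aggressive: 0.3·310 + 0.7·100 = 163
Bold: 0.3·150 + 0.7·10 = 52
Highest Hurwicz score = 163 → Aggressive.

Aggressive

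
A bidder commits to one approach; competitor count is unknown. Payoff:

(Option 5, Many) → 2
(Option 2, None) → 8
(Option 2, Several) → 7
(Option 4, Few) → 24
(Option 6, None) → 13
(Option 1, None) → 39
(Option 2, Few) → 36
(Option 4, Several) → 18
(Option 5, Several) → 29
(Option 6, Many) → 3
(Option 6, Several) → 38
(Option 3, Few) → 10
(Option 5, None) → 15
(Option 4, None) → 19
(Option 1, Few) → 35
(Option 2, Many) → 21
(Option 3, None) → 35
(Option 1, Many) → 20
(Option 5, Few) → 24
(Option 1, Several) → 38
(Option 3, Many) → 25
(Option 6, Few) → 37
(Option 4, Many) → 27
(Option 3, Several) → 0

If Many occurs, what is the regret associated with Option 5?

25

Best payoff under Many is 27.
Regret = 27 − 2 = 25.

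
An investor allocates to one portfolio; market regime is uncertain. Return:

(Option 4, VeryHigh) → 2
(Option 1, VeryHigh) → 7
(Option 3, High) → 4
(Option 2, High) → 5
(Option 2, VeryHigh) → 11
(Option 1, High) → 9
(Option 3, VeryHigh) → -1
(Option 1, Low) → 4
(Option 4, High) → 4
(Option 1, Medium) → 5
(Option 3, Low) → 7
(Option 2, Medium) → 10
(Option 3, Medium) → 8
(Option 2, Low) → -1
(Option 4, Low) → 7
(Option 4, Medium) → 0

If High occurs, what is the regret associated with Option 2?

Best payoff under High is 9.
Regret = 9 − 5 = 4.

4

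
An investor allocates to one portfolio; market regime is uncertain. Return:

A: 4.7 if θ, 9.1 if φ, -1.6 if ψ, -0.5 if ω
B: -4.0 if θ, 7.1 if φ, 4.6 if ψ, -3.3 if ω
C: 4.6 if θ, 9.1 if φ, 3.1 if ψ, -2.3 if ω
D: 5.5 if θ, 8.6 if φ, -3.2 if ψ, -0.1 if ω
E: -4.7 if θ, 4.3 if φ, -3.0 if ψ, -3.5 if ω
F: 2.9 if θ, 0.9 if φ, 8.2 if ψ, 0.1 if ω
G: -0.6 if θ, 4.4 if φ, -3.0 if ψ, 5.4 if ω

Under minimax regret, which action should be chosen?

C

Column bests: θ=5.5, φ=9.1, ψ=8.2, ω=5.4.
A regrets: 0.8, 0.0, 9.8, 5.9 → max 9.8
B regrets: 9.5, 2.0, 3.6, 8.7 → max 9.5
C regrets: 0.9, 0.0, 5.1, 7.7 → max 7.7
D regrets: 0.0, 0.5, 11.4, 5.5 → max 11.4
E regrets: 10.2, 4.8, 11.2, 8.9 → max 11.2
F regrets: 2.6, 8.2, 0.0, 5.3 → max 8.2
G regrets: 6.1, 4.7, 11.2, 0.0 → max 11.2
Smallest max regret = 7.7 → C.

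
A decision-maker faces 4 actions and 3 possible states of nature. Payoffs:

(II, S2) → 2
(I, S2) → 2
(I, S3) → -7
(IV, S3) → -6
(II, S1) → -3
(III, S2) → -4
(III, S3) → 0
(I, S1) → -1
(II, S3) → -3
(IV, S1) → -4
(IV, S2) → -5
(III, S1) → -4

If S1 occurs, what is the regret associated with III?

3

Best payoff under S1 is -1.
Regret = -1 − (-4) = 3.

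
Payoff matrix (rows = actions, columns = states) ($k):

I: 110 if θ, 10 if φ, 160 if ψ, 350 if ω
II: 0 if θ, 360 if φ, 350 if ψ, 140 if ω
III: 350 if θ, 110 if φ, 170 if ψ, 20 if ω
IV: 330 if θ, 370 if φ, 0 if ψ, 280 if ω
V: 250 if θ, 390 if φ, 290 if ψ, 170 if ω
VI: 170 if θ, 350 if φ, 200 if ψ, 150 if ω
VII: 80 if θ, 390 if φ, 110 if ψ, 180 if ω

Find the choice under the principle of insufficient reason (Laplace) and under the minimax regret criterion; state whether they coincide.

laplace → V; minimax regret → V (agree)

Row averages: I=157.5, II=212.5, III=162.5, IV=245, V=275, VI=217.5, VII=190
Highest average = 275 → V.
Column bests: θ=350, φ=390, ψ=350, ω=350.
I regrets: 240, 380, 190, 0 → max 380
II regrets: 350, 30, 0, 210 → max 350
III regrets: 0, 280, 180, 330 → max 330
IV regrets: 20, 20, 350, 70 → max 350
V regrets: 100, 0, 60, 180 → max 180
VI regrets: 180, 40, 150, 200 → max 200
VII regrets: 270, 0, 240, 170 → max 270
Smallest max regret = 180 → V.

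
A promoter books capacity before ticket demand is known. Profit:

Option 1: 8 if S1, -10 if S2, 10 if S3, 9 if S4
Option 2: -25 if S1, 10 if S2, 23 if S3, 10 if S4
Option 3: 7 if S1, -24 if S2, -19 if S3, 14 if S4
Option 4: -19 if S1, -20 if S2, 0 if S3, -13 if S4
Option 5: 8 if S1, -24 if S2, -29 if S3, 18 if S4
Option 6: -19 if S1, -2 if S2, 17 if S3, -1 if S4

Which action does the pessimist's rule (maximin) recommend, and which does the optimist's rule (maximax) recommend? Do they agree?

maximin → Option 1; maximax → Option 2 (disagree)

Row minima: Option 1=-10, Option 2=-25, Option 3=-24, Option 4=-20, Option 5=-29, Option 6=-19
Best worst-case = -10 → Option 1.
Row maxima: Option 1=10, Option 2=23, Option 3=14, Option 4=0, Option 5=18, Option 6=17
Best best-case = 23 → Option 2.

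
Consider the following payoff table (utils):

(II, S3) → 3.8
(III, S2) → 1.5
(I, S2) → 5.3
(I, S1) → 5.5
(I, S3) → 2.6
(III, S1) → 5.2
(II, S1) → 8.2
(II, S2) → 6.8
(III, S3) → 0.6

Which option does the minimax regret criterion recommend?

Column bests: S1=8.2, S2=6.8, S3=3.8.
I regrets: 2.7, 1.5, 1.2 → max 2.7
II regrets: 0.0, 0.0, 0.0 → max 0.0
III regrets: 3.0, 5.3, 3.2 → max 5.3
Smallest max regret = 0.0 → II.

II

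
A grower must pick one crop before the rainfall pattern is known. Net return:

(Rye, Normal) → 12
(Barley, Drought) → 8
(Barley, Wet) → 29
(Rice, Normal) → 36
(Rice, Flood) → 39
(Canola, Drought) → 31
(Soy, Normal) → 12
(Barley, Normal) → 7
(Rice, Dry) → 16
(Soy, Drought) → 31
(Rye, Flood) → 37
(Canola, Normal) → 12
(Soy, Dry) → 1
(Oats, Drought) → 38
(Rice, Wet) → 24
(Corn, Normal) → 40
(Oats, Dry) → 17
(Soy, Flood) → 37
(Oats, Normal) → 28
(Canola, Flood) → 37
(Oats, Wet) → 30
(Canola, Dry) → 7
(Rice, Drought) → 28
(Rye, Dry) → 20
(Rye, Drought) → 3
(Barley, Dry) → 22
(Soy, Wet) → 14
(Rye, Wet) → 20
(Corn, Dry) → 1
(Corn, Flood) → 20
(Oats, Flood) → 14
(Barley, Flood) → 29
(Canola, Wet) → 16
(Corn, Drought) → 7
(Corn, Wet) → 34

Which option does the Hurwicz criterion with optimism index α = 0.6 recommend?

Rice

Barley: 0.6·29 + 0.4·7 = 20.2
Corn: 0.6·40 + 0.4·1 = 24.4
Soy: 0.6·37 + 0.4·1 = 22.6
Rye: 0.6·37 + 0.4·3 = 23.4
Rice: 0.6·39 + 0.4·16 = 29.8
Canola: 0.6·37 + 0.4·7 = 25
Oats: 0.6·38 + 0.4·14 = 28.4
Highest Hurwicz score = 29.8 → Rice.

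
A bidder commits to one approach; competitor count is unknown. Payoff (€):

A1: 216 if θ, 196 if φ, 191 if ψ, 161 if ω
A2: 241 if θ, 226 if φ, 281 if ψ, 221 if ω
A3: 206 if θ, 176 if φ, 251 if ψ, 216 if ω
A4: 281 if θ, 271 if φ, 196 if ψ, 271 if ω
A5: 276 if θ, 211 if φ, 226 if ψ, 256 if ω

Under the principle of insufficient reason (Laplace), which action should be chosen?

Row averages: A1=191, A2=242.25, A3=212.25, A4=254.75, A5=242.25
Highest average = 254.75 → A4.

A4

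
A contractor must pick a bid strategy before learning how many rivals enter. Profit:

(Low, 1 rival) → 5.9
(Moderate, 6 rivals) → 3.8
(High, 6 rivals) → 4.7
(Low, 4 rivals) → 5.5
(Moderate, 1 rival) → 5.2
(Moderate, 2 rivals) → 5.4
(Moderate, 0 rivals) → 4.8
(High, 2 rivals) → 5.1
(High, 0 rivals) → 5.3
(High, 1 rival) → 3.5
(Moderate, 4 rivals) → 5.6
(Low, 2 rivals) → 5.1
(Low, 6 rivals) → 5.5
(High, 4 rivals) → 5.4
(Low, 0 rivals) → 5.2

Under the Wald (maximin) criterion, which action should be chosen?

Low

Row minima: Low=5.1, Moderate=3.8, High=3.5
Best worst-case = 5.1 → Low.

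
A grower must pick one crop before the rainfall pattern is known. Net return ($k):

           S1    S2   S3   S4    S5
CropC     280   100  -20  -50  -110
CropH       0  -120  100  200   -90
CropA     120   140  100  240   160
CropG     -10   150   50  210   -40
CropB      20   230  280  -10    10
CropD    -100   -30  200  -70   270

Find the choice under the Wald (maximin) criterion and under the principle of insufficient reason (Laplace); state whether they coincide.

Row minima: CropC=-110, CropH=-120, CropA=100, CropG=-40, CropB=-10, CropD=-100
Best worst-case = 100 → CropA.
Row averages: CropC=40, CropH=18, CropA=152, CropG=72, CropB=106, CropD=54
Highest average = 152 → CropA.

maximin → CropA; laplace → CropA (agree)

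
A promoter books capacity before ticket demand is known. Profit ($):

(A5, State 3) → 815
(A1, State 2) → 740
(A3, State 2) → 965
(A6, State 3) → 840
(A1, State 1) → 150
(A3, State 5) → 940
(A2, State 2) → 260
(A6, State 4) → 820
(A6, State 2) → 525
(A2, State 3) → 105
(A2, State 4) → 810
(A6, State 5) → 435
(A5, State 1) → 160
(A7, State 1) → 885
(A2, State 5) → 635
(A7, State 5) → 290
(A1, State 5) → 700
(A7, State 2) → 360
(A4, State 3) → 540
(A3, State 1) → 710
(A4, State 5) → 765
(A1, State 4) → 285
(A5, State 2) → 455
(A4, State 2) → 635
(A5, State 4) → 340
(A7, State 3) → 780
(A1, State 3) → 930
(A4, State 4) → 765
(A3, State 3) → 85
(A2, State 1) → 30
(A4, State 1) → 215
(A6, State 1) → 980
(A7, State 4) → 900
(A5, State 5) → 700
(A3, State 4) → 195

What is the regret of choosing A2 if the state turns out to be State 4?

90

Best payoff under State 4 is 900.
Regret = 900 − 810 = 90.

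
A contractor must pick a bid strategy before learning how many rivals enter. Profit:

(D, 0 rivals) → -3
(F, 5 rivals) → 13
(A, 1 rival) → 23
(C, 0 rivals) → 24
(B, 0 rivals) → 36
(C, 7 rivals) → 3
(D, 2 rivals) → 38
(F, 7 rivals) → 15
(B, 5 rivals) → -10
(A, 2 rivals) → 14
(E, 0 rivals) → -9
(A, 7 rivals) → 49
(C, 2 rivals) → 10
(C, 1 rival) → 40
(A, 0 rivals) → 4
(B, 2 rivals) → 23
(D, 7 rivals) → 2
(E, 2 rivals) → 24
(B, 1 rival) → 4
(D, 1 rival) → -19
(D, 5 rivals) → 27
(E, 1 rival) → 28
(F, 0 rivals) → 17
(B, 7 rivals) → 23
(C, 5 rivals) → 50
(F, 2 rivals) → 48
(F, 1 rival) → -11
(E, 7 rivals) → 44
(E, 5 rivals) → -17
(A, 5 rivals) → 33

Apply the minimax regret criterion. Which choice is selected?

Column bests: 0 rivals=36, 1 rival=40, 2 rivals=48, 5 rivals=50, 7 rivals=49.
A regrets: 32, 17, 34, 17, 0 → max 34
B regrets: 0, 36, 25, 60, 26 → max 60
C regrets: 12, 0, 38, 0, 46 → max 46
D regrets: 39, 59, 10, 23, 47 → max 59
E regrets: 45, 12, 24, 67, 5 → max 67
F regrets: 19, 51, 0, 37, 34 → max 51
Smallest max regret = 34 → A.

A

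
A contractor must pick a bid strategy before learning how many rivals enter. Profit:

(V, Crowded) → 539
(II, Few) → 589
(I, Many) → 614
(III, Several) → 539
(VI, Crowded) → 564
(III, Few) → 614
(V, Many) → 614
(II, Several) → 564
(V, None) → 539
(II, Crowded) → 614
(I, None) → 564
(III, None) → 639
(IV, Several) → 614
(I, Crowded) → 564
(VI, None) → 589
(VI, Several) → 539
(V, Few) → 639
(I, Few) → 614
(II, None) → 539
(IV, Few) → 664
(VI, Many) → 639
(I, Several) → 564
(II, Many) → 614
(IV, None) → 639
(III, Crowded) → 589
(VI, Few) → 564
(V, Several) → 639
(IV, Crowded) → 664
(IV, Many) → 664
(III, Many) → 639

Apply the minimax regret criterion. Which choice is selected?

Column bests: None=639, Few=664, Several=639, Many=664, Crowded=664.
I regrets: 75, 50, 75, 50, 100 → max 100
II regrets: 100, 75, 75, 50, 50 → max 100
III regrets: 0, 50, 100, 25, 75 → max 100
IV regrets: 0, 0, 25, 0, 0 → max 25
V regrets: 100, 25, 0, 50, 125 → max 125
VI regrets: 50, 100, 100, 25, 100 → max 100
Smallest max regret = 25 → IV.

IV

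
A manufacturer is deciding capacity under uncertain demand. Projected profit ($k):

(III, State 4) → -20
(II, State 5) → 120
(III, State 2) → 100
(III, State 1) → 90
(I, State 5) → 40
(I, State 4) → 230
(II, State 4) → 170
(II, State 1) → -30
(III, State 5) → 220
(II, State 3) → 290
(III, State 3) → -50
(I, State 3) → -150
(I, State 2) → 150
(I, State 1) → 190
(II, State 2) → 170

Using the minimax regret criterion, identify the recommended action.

Column bests: State 1=190, State 2=170, State 3=290, State 4=230, State 5=220.
I regrets: 0, 20, 440, 0, 180 → max 440
II regrets: 220, 0, 0, 60, 100 → max 220
III regrets: 100, 70, 340, 250, 0 → max 340
Smallest max regret = 220 → II.

II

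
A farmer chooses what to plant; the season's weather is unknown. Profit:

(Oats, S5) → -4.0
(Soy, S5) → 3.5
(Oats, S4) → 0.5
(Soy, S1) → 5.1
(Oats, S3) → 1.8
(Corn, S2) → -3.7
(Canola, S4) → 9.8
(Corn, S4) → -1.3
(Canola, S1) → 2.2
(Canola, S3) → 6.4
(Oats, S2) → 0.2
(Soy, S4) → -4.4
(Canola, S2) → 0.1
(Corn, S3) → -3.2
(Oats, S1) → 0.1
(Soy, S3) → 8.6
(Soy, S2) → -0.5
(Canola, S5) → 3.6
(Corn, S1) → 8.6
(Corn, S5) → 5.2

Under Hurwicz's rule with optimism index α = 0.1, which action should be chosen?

Soy: 0.1·8.6 + 0.9·(-4.4) = -3.1
Oats: 0.1·1.8 + 0.9·(-4.0) = -3.42
Canola: 0.1·9.8 + 0.9·0.1 = 1.07
Corn: 0.1·8.6 + 0.9·(-3.7) = -2.47
Highest Hurwicz score = 1.07 → Canola.

Canola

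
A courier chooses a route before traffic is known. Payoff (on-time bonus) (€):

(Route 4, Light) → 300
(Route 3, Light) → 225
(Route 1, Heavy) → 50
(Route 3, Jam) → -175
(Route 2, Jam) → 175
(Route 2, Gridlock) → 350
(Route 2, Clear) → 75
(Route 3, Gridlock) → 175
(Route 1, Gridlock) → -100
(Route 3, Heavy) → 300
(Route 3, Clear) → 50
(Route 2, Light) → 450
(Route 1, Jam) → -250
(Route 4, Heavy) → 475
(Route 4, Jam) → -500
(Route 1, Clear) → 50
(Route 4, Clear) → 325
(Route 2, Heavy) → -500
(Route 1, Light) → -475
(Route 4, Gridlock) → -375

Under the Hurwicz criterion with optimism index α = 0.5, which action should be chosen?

Route 3

Route 1: 0.5·50 + 0.5·(-475) = -212.5
Route 2: 0.5·450 + 0.5·(-500) = -25
Route 3: 0.5·300 + 0.5·(-175) = 62.5
Route 4: 0.5·475 + 0.5·(-500) = -12.5
Highest Hurwicz score = 62.5 → Route 3.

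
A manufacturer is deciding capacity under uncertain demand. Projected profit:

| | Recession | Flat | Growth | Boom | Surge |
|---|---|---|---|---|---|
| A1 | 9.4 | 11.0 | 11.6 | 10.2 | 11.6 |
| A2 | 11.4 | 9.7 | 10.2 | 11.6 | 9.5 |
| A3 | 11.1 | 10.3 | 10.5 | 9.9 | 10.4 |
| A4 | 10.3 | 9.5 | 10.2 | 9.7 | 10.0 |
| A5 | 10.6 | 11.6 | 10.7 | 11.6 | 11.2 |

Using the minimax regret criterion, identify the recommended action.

Column bests: Recession=11.4, Flat=11.6, Growth=11.6, Boom=11.6, Surge=11.6.
A1 regrets: 2.0, 0.6, 0.0, 1.4, 0.0 → max 2.0
A2 regrets: 0.0, 1.9, 1.4, 0.0, 2.1 → max 2.1
A3 regrets: 0.3, 1.3, 1.1, 1.7, 1.2 → max 1.7
A4 regrets: 1.1, 2.1, 1.4, 1.9, 1.6 → max 2.1
A5 regrets: 0.8, 0.0, 0.9, 0.0, 0.4 → max 0.9
Smallest max regret = 0.9 → A5.

A5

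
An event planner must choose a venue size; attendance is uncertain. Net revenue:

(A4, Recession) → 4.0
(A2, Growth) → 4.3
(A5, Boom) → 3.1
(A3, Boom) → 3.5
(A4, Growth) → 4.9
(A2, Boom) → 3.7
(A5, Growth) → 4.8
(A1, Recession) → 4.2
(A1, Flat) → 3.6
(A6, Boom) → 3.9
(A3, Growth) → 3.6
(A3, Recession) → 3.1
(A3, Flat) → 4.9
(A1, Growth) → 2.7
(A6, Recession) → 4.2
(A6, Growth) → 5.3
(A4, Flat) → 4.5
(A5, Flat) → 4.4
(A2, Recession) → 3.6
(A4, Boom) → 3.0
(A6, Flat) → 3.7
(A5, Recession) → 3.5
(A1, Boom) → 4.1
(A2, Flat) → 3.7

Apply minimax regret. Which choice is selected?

Column bests: Recession=4.2, Flat=4.9, Growth=5.3, Boom=4.1.
A1 regrets: 0.0, 1.3, 2.6, 0.0 → max 2.6
A2 regrets: 0.6, 1.2, 1.0, 0.4 → max 1.2
A3 regrets: 1.1, 0.0, 1.7, 0.6 → max 1.7
A4 regrets: 0.2, 0.4, 0.4, 1.1 → max 1.1
A5 regrets: 0.7, 0.5, 0.5, 1.0 → max 1.0
A6 regrets: 0.0, 1.2, 0.0, 0.2 → max 1.2
Smallest max regret = 1.0 → A5.

A5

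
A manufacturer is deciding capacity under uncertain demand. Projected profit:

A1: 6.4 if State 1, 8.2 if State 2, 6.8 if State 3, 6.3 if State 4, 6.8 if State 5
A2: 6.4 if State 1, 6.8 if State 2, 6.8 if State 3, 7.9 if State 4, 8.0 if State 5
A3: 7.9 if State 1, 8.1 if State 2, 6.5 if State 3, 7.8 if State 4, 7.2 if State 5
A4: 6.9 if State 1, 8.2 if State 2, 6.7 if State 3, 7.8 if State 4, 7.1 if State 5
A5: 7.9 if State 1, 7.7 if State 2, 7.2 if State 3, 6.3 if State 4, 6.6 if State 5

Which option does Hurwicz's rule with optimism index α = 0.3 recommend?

A1: 0.3·8.2 + 0.7·6.3 = 6.87
A2: 0.3·8.0 + 0.7·6.4 = 6.88
A3: 0.3·8.1 + 0.7·6.5 = 6.98
A4: 0.3·8.2 + 0.7·6.7 = 7.15
A5: 0.3·7.9 + 0.7·6.3 = 6.78
Highest Hurwicz score = 7.15 → A4.

A4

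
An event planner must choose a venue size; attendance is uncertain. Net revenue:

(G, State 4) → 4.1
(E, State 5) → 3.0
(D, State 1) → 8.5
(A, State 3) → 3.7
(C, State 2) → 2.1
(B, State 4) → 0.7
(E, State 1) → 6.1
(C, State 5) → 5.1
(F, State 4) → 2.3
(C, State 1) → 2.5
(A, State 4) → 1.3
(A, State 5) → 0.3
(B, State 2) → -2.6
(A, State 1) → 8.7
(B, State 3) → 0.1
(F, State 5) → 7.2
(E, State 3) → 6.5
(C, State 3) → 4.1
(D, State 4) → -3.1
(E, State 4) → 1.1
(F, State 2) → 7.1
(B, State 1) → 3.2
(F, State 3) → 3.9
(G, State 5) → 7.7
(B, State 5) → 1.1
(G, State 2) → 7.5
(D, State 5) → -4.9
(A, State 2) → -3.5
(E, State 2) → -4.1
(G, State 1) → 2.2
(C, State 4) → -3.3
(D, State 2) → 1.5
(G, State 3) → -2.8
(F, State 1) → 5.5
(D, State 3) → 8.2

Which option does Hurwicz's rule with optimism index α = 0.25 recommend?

A: 0.25·8.7 + 0.75·(-3.5) = -0.45
B: 0.25·3.2 + 0.75·(-2.6) = -1.15
C: 0.25·5.1 + 0.75·(-3.3) = -1.2
D: 0.25·8.5 + 0.75·(-4.9) = -1.55
E: 0.25·6.5 + 0.75·(-4.1) = -1.45
F: 0.25·7.2 + 0.75·2.3 = 3.525
G: 0.25·7.7 + 0.75·(-2.8) = -0.175
Highest Hurwicz score = 3.525 → F.

F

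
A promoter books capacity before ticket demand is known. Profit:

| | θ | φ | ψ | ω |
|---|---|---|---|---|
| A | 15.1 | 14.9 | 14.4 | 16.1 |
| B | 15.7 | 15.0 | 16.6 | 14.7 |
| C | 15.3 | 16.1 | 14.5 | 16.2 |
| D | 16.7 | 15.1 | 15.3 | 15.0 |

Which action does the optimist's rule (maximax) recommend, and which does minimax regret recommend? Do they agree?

maximax → D; minimax regret → D (agree)

Row maxima: A=16.1, B=16.6, C=16.2, D=16.7
Best best-case = 16.7 → D.
Column bests: θ=16.7, φ=16.1, ψ=16.6, ω=16.2.
A regrets: 1.6, 1.2, 2.2, 0.1 → max 2.2
B regrets: 1.0, 1.1, 0.0, 1.5 → max 1.5
C regrets: 1.4, 0.0, 2.1, 0.0 → max 2.1
D regrets: 0.0, 1.0, 1.3, 1.2 → max 1.3
Smallest max regret = 1.3 → D.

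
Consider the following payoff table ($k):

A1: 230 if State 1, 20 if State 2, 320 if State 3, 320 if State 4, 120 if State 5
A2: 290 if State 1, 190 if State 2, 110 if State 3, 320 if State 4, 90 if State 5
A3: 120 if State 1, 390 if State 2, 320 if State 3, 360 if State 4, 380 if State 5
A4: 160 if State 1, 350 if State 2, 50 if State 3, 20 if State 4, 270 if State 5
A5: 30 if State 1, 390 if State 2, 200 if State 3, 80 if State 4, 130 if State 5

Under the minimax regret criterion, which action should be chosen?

Column bests: State 1=290, State 2=390, State 3=320, State 4=360, State 5=380.
A1 regrets: 60, 370, 0, 40, 260 → max 370
A2 regrets: 0, 200, 210, 40, 290 → max 290
A3 regrets: 170, 0, 0, 0, 0 → max 170
A4 regrets: 130, 40, 270, 340, 110 → max 340
A5 regrets: 260, 0, 120, 280, 250 → max 280
Smallest max regret = 170 → A3.

A3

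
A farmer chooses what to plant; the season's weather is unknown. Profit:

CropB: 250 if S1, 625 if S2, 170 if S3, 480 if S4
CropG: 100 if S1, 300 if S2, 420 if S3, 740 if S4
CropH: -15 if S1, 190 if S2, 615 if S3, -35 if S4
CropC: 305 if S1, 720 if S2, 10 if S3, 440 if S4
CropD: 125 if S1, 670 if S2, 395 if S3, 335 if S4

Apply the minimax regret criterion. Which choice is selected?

CropD

Column bests: S1=305, S2=720, S3=615, S4=740.
CropB regrets: 55, 95, 445, 260 → max 445
CropG regrets: 205, 420, 195, 0 → max 420
CropH regrets: 320, 530, 0, 775 → max 775
CropC regrets: 0, 0, 605, 300 → max 605
CropD regrets: 180, 50, 220, 405 → max 405
Smallest max regret = 405 → CropD.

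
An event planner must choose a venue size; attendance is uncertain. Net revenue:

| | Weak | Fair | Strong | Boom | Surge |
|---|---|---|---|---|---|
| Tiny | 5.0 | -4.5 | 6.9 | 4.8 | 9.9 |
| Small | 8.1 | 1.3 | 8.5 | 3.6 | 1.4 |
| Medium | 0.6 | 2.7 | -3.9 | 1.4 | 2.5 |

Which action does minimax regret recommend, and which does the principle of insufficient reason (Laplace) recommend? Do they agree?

Column bests: Weak=8.1, Fair=2.7, Strong=8.5, Boom=4.8, Surge=9.9.
Tiny regrets: 3.1, 7.2, 1.6, 0.0, 0.0 → max 7.2
Small regrets: 0.0, 1.4, 0.0, 1.2, 8.5 → max 8.5
Medium regrets: 7.5, 0.0, 12.4, 3.4, 7.4 → max 12.4
Smallest max regret = 7.2 → Tiny.
Row averages: Tiny=4.42, Small=4.58, Medium=0.66
Highest average = 4.58 → Small.

minimax regret → Tiny; laplace → Small (disagree)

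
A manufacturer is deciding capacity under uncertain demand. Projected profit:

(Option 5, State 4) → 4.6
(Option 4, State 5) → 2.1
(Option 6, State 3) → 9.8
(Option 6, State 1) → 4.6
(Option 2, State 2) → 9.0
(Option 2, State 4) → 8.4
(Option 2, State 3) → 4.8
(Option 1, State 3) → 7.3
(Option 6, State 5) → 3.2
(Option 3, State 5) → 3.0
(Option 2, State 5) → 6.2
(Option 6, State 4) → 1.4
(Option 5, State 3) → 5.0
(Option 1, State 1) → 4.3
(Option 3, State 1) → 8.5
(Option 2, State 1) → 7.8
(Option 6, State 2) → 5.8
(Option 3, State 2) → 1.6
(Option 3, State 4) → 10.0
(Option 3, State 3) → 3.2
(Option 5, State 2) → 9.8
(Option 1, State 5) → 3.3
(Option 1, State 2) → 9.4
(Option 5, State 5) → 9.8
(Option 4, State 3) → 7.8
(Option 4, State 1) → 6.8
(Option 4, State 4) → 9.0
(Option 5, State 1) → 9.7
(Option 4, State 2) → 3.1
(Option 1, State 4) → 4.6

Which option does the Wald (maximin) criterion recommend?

Option 2

Row minima: Option 1=3.3, Option 2=4.8, Option 3=1.6, Option 4=2.1, Option 5=4.6, Option 6=1.4
Best worst-case = 4.8 → Option 2.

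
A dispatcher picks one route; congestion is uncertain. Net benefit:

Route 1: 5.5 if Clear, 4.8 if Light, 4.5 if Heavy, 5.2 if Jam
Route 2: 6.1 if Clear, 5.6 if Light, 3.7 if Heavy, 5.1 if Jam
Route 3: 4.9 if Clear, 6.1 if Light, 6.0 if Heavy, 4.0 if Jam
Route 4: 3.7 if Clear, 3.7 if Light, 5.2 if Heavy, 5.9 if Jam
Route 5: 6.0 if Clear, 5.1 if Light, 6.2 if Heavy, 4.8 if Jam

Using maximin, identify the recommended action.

Route 5

Row minima: Route 1=4.5, Route 2=3.7, Route 3=4.0, Route 4=3.7, Route 5=4.8
Best worst-case = 4.8 → Route 5.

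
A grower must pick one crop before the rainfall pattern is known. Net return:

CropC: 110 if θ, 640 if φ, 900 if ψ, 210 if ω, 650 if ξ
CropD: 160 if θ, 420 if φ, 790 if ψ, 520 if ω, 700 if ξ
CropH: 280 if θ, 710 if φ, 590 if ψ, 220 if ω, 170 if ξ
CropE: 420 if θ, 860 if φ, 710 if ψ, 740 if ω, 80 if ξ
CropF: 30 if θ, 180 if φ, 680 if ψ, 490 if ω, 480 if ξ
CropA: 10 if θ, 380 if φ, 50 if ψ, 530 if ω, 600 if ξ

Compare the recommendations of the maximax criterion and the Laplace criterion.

Row maxima: CropC=900, CropD=790, CropH=710, CropE=860, CropF=680, CropA=600
Best best-case = 900 → CropC.
Row averages: CropC=502, CropD=518, CropH=394, CropE=562, CropF=372, CropA=314
Highest average = 562 → CropE.

maximax → CropC; laplace → CropE (disagree)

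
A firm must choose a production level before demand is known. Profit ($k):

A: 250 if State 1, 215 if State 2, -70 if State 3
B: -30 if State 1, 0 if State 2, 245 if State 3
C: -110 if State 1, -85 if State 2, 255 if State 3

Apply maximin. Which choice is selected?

Row minima: A=-70, B=-30, C=-110
Best worst-case = -30 → B.

B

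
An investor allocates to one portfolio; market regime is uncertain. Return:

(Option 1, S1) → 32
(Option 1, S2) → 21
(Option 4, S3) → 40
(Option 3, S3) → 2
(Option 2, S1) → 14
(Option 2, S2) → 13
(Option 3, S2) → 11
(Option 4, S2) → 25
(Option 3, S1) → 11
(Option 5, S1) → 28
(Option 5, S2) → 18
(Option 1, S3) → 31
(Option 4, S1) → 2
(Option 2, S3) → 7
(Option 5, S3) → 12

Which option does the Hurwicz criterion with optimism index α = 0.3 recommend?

Option 1: 0.3·32 + 0.7·21 = 24.3
Option 2: 0.3·14 + 0.7·7 = 9.1
Option 3: 0.3·11 + 0.7·2 = 4.7
Option 4: 0.3·40 + 0.7·2 = 13.4
Option 5: 0.3·28 + 0.7·12 = 16.8
Highest Hurwicz score = 24.3 → Option 1.

Option 1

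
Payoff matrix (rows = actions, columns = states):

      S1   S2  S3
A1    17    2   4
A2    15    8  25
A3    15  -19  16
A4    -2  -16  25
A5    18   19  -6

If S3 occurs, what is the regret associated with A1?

Best payoff under S3 is 25.
Regret = 25 − 4 = 21.

21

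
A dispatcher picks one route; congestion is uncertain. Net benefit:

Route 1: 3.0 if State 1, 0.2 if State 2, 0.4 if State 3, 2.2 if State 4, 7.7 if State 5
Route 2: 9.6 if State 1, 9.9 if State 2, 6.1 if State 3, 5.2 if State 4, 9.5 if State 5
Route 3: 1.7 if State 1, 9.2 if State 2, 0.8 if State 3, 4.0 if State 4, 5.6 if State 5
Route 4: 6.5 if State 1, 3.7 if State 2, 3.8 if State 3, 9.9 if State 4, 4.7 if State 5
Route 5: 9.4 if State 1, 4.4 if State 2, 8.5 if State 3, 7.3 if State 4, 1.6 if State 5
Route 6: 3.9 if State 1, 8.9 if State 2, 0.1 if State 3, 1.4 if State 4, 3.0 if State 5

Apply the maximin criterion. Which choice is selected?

Route 2

Row minima: Route 1=0.2, Route 2=5.2, Route 3=0.8, Route 4=3.7, Route 5=1.6, Route 6=0.1
Best worst-case = 5.2 → Route 2.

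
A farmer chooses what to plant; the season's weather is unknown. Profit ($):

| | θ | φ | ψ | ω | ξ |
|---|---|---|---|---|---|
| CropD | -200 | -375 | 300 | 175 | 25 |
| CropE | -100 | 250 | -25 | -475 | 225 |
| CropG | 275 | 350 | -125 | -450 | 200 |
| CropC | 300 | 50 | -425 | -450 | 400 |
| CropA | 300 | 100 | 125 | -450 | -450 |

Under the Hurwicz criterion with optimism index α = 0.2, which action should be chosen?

CropD: 0.2·300 + 0.8·(-375) = -240
CropE: 0.2·250 + 0.8·(-475) = -330
CropG: 0.2·350 + 0.8·(-450) = -290
CropC: 0.2·400 + 0.8·(-450) = -280
CropA: 0.2·300 + 0.8·(-450) = -300
Highest Hurwicz score = -240 → CropD.

CropD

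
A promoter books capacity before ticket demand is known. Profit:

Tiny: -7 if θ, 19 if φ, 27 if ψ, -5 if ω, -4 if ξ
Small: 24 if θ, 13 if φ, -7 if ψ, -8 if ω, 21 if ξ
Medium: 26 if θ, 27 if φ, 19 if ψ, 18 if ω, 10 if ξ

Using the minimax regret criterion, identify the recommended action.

Column bests: θ=26, φ=27, ψ=27, ω=18, ξ=21.
Tiny regrets: 33, 8, 0, 23, 25 → max 33
Small regrets: 2, 14, 34, 26, 0 → max 34
Medium regrets: 0, 0, 8, 0, 11 → max 11
Smallest max regret = 11 → Medium.

Medium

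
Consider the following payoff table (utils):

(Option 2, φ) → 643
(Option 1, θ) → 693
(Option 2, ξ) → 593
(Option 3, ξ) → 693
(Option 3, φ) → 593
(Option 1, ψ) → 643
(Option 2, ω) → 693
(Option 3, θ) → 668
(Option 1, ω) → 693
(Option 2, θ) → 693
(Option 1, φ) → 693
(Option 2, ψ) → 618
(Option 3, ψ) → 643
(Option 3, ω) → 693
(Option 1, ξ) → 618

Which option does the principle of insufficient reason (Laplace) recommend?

Option 1

Row averages: Option 1=668, Option 2=648, Option 3=658
Highest average = 668 → Option 1.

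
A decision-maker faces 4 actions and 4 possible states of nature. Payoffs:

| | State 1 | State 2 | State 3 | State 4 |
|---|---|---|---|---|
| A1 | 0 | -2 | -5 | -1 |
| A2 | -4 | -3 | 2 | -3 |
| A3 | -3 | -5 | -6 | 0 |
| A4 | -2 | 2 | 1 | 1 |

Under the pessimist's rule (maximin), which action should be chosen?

Row minima: A1=-5, A2=-4, A3=-6, A4=-2
Best worst-case = -2 → A4.

A4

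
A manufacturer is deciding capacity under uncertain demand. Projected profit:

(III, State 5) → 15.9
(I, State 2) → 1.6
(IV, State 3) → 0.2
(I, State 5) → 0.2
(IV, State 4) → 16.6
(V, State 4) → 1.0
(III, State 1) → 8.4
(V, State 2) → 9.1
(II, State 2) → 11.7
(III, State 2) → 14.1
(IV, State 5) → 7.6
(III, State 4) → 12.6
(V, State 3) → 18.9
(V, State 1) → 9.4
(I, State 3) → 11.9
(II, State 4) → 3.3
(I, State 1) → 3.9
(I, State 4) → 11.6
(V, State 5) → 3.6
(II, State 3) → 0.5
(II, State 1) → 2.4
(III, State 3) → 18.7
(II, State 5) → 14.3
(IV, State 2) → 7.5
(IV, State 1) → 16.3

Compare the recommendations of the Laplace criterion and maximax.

laplace → III; maximax → V (disagree)

Row averages: I=5.84, II=6.44, III=13.94, IV=9.64, V=8.4
Highest average = 13.94 → III.
Row maxima: I=11.9, II=14.3, III=18.7, IV=16.6, V=18.9
Best best-case = 18.9 → V.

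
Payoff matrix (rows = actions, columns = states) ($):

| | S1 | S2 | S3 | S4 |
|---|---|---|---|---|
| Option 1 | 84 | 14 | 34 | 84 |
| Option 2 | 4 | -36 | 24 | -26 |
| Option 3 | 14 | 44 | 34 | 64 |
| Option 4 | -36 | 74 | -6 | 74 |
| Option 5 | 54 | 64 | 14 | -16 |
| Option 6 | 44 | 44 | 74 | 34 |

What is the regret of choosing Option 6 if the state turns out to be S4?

Best payoff under S4 is 84.
Regret = 84 − 34 = 50.

50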